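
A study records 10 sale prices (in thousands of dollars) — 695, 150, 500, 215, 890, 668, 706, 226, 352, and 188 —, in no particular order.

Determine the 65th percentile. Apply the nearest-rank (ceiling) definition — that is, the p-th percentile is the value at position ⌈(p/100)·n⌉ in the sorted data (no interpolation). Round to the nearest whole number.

Sorted: 150, 188, 215, 226, 352, 500, 668, 695, 706, 890.
n = 10.
Position = ⌈65/100 · 10⌉ = ⌈6.5⌉ = 7.
The value at rank 7 is 668.

668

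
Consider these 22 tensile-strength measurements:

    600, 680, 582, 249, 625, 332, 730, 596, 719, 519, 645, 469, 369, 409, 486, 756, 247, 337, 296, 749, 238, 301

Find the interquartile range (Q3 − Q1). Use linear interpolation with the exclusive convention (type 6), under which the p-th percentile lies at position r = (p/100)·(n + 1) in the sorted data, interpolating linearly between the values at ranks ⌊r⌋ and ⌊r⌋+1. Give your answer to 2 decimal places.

329.50

Sorted: 238, 247, 249, 296, 301, 332, 337, 369, 409, 469, 486, 519, 582, 596, 600, 625, 645, 680, 719, 730, 749, 756.
n = 22.
P25: r = 5.75; ranks 5–6 are 301, 332; interpolating gives 324.25.
P75: r = 17.25; ranks 17–18 are 645, 680; interpolating gives 653.75.
Difference: 653.75 − 324.25 = 329.5.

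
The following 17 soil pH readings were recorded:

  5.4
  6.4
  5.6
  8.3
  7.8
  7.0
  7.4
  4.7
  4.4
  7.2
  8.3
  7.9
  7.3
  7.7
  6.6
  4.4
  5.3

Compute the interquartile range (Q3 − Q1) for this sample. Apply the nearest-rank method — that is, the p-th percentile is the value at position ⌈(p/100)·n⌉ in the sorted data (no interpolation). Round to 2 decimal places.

2.30

Sorted: 4.4, 4.4, 4.7, 5.3, 5.4, 5.6, 6.4, 6.6, 7.0, 7.2, 7.3, 7.4, 7.7, 7.8, 7.9, 8.3, 8.3.
n = 17.
P25: rank ⌈25/100·17⌉ = 5 → 5.4.
P75: rank ⌈75/100·17⌉ = 13 → 7.7.
Difference: 7.7 − 5.4 = 2.3.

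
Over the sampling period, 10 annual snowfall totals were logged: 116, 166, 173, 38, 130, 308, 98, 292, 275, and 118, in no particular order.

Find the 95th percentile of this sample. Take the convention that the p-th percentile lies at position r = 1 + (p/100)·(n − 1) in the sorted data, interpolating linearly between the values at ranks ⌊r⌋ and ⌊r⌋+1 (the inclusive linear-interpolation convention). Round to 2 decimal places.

300.80

Sorted: 38, 98, 116, 118, 130, 166, 173, 275, 292, 308.
n = 10.
r = 1 + (95/100)·(10 − 1) = 1 + 8.55 = 9.55.
Rank 9 is 292 and rank 10 is 308.
Interpolate: 292 + 0.55·(308 − 292) = 292 + 0.55·16 = 300.8.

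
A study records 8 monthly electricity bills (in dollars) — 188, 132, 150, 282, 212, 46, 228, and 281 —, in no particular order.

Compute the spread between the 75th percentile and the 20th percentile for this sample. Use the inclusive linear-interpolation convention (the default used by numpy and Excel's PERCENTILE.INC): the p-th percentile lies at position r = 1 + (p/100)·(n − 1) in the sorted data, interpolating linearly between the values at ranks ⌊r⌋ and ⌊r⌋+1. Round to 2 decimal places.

Sorted: 46, 132, 150, 188, 212, 228, 281, 282.
n = 8.
P20: r = 2.4; ranks 2–3 are 132, 150; interpolating gives 139.2.
P75: r = 6.25; ranks 6–7 are 228, 281; interpolating gives 241.25.
Difference: 241.25 − 139.2 = 102.05.

102.05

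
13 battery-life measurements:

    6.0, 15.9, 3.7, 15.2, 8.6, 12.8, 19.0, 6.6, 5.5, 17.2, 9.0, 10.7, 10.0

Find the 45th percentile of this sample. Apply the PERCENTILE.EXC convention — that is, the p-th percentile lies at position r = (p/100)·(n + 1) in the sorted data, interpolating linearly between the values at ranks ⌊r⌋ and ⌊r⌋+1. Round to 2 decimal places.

Sorted: 3.7, 5.5, 6.0, 6.6, 8.6, 9.0, 10.0, 10.7, 12.8, 15.2, 15.9, 17.2, 19.0.
n = 13.
r = (45/100)·(13 + 1) = 6.3.
Rank 6 is 9.0 and rank 7 is 10.0.
Interpolate: 9.0 + 0.3·(10.0 − 9.0) = 9.0 + 0.3·1 = 9.3.

9.30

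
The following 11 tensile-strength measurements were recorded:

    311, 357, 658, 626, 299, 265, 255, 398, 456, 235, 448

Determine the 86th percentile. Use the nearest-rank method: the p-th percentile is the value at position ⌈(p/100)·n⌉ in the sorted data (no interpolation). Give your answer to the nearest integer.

Sorted: 235, 255, 265, 299, 311, 357, 398, 448, 456, 626, 658.
n = 11.
Position = ⌈86/100 · 11⌉ = ⌈9.46⌉ = 10.
The value at rank 10 is 626.

626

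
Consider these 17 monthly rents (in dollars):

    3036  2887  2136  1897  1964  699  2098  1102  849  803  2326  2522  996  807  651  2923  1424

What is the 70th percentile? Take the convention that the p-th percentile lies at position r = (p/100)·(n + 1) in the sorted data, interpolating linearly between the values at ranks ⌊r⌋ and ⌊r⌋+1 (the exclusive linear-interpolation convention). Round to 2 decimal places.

2250.00

Sorted: 651, 699, 803, 807, 849, 996, 1102, 1424, 1897, 1964, 2098, 2136, 2326, 2522, 2887, 2923, 3036.
n = 17.
r = (70/100)·(17 + 1) = 12.6.
Rank 12 is 2136 and rank 13 is 2326.
Interpolate: 2136 + 0.6·(2326 − 2136) = 2136 + 0.6·190 = 2250.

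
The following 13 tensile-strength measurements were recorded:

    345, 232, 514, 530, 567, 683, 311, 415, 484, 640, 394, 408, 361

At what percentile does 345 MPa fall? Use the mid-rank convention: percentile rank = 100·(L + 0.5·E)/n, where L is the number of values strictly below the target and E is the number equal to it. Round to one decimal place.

Sorted: 232, 311, 345, 361, 394, 408, 415, 484, 514, 530, 567, 640, 683.
Count below 345: L = 2; count equal: E = 1; n = 13.
Percentile rank = 100·(2 + 0.5·1)/13 = 100·2.5/13 = 19.23.

19.2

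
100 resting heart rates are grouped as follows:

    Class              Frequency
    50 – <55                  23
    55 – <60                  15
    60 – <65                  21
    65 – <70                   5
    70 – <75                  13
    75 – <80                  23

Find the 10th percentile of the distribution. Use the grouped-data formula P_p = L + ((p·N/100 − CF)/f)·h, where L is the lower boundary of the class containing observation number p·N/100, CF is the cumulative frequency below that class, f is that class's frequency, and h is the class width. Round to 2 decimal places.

52.17

N = 100; target position k = 10/100 · 100 = 10.
Cumulative frequencies: 23, 38, 59, 64, 77, 100.
Observation 10 falls in the class 50 – <55.
L = 50, CF = 0, f = 23, h = 5.
P10 = 50 + ((10 − 0)/23)·5 = 50 + 2.17391 = 52.1739.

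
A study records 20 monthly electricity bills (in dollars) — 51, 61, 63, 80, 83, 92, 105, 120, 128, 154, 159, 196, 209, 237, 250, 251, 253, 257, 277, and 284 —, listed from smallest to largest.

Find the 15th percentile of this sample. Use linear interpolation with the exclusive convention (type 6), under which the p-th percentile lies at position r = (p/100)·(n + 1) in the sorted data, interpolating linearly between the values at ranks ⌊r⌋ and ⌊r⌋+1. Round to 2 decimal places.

n = 20.
r = (15/100)·(20 + 1) = 3.15.
Rank 3 is 63 and rank 4 is 80.
Interpolate: 63 + 0.15·(80 − 63) = 63 + 0.15·17 = 65.55.

65.55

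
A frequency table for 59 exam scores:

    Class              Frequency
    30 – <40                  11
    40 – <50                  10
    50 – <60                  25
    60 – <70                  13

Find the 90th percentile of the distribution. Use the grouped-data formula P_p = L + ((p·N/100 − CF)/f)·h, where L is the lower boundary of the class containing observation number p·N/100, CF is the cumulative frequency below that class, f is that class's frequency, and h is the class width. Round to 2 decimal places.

65.46

N = 59; target position k = 90/100 · 59 = 53.1.
Cumulative frequencies: 11, 21, 46, 59.
Observation 53.1 falls in the class 60 – <70.
L = 60, CF = 46, f = 13, h = 10.
P90 = 60 + ((53.1 − 46)/13)·10 = 60 + 5.46154 = 65.4615.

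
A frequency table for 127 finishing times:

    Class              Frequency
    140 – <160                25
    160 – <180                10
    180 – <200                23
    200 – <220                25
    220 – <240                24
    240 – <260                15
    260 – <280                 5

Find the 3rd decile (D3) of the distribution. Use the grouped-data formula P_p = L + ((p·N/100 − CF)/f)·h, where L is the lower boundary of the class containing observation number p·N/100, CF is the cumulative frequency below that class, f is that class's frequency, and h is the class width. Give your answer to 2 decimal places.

182.70

N = 127; target position k = 30/100 · 127 = 38.1.
Cumulative frequencies: 25, 35, 58, 83, 107, 122, 127.
Observation 38.1 falls in the class 180 – <200.
L = 180, CF = 35, f = 23, h = 20.
P30 = 180 + ((38.1 − 35)/23)·20 = 180 + 2.69565 = 182.696.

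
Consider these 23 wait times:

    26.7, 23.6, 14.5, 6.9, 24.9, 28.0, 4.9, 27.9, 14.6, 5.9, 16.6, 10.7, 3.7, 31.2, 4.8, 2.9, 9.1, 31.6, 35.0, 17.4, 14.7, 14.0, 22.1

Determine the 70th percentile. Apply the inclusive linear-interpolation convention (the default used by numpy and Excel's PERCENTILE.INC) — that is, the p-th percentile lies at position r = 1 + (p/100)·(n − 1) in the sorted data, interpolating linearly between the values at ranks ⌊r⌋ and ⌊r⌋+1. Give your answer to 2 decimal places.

Sorted: 2.9, 3.7, 4.8, 4.9, 5.9, 6.9, 9.1, 10.7, 14.0, 14.5, 14.6, 14.7, 16.6, 17.4, 22.1, 23.6, 24.9, 26.7, 27.9, 28.0, 31.2, 31.6, 35.0.
n = 23.
r = 1 + (70/100)·(23 − 1) = 1 + 15.4 = 16.4.
Rank 16 is 23.6 and rank 17 is 24.9.
Interpolate: 23.6 + 0.4·(24.9 − 23.6) = 23.6 + 0.4·1.3 = 24.12.

24.12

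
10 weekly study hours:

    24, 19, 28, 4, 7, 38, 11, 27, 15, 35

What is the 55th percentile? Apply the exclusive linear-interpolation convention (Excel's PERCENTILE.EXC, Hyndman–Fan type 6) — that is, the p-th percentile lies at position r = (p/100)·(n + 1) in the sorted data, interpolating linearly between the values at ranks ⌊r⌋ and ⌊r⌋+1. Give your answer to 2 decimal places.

Sorted: 4, 7, 11, 15, 19, 24, 27, 28, 35, 38.
n = 10.
r = (55/100)·(10 + 1) = 6.05.
Rank 6 is 24 and rank 7 is 27.
Interpolate: 24 + 0.05·(27 − 24) = 24 + 0.05·3 = 24.15.

24.15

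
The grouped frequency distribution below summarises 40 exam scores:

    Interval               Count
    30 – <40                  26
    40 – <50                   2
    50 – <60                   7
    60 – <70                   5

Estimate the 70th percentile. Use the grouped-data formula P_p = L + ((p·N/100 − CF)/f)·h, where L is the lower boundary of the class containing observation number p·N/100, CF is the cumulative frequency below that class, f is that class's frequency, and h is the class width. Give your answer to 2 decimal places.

50.00

N = 40; target position k = 70/100 · 40 = 28.
Cumulative frequencies: 26, 28, 35, 40.
Observation 28 falls in the class 40 – <50.
L = 40, CF = 26, f = 2, h = 10.
P70 = 40 + ((28 − 26)/2)·10 = 40 + 10 = 50.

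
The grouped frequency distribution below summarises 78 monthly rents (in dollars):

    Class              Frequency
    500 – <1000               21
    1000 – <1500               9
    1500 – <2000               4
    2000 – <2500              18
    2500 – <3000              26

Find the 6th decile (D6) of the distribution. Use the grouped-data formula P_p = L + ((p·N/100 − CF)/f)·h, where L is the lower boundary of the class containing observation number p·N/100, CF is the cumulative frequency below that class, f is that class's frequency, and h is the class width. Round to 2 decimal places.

2355.56

N = 78; target position k = 60/100 · 78 = 46.8.
Cumulative frequencies: 21, 30, 34, 52, 78.
Observation 46.8 falls in the class 2000 – <2500.
L = 2000, CF = 34, f = 18, h = 500.
P60 = 2000 + ((46.8 − 34)/18)·500 = 2000 + 355.556 = 2355.56.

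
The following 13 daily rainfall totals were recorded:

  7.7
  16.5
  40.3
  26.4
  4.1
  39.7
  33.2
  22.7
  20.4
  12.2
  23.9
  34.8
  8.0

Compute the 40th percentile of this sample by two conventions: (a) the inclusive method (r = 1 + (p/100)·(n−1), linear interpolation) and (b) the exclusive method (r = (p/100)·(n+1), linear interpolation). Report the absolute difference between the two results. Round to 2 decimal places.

0.78

Sorted: 4.1, 7.7, 8.0, 12.2, 16.5, 20.4, 22.7, 23.9, 26.4, 33.2, 34.8, 39.7, 40.3.
n = 13.
(a) r = 5.8; between ranks 5 (16.5) and 6 (20.4): 19.62.
(b) r = 5.6; between ranks 5 (16.5) and 6 (20.4): 18.84.
|19.62 − 18.84| = 0.78.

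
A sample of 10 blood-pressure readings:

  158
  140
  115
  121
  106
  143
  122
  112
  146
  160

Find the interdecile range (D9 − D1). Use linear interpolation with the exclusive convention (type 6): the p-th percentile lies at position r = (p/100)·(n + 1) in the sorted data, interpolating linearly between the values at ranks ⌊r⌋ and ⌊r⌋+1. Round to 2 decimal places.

53.20

Sorted: 106, 112, 115, 121, 122, 140, 143, 146, 158, 160.
n = 10.
P10: r = 1.1; ranks 1–2 are 106, 112; interpolating gives 106.6.
P90: r = 9.9; ranks 9–10 are 158, 160; interpolating gives 159.8.
Difference: 159.8 − 106.6 = 53.2.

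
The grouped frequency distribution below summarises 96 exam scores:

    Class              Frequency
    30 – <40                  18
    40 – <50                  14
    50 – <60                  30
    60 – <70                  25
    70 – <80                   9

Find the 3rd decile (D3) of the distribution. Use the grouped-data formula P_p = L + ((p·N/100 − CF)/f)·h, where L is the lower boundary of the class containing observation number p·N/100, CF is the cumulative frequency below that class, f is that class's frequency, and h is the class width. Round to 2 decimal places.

N = 96; target position k = 30/100 · 96 = 28.8.
Cumulative frequencies: 18, 32, 62, 87, 96.
Observation 28.8 falls in the class 40 – <50.
L = 40, CF = 18, f = 14, h = 10.
P30 = 40 + ((28.8 − 18)/14)·10 = 40 + 7.71429 = 47.7143.

47.71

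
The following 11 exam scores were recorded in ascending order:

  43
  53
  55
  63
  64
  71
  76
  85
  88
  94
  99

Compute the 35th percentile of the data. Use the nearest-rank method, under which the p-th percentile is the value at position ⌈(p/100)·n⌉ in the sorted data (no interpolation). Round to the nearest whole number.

n = 11.
Position = ⌈35/100 · 11⌉ = ⌈3.85⌉ = 4.
The value at rank 4 is 63.

63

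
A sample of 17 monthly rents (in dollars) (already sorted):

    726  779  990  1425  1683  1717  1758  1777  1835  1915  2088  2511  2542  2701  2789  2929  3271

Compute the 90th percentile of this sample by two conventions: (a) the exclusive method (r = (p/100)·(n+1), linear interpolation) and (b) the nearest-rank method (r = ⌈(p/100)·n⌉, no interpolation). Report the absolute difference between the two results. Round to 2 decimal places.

68.40

n = 17.
(a) r = 16.2; between ranks 16 (2929) and 17 (3271): 2997.4.
(b) the nearest-rank method: rank 16 → 2929.
|2997.4 − 2929| = 68.4.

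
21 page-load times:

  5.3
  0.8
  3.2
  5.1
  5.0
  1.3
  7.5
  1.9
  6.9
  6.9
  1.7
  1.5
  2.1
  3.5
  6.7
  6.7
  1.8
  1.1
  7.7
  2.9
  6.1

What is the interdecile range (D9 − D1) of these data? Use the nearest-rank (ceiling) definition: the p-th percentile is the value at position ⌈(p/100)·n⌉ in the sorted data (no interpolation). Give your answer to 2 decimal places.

5.60

Sorted: 0.8, 1.1, 1.3, 1.5, 1.7, 1.8, 1.9, 2.1, 2.9, 3.2, 3.5, 5.0, 5.1, 5.3, 6.1, 6.7, 6.7, 6.9, 6.9, 7.5, 7.7.
n = 21.
P10: rank ⌈10/100·21⌉ = 3 → 1.3.
P90: rank ⌈90/100·21⌉ = 19 → 6.9.
Difference: 6.9 − 1.3 = 5.6.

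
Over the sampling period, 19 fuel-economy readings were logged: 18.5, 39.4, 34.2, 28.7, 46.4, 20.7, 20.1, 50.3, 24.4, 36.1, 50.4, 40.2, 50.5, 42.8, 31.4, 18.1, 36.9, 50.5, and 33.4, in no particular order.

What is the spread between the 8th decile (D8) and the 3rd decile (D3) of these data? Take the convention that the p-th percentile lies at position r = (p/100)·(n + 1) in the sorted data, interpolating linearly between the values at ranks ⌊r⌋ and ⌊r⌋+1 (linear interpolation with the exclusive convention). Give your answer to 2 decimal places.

21.60

Sorted: 18.1, 18.5, 20.1, 20.7, 24.4, 28.7, 31.4, 33.4, 34.2, 36.1, 36.9, 39.4, 40.2, 42.8, 46.4, 50.3, 50.4, 50.5, 50.5.
n = 19.
P30: r = 6 (integer) → 28.7.
P80: r = 16 (integer) → 50.3.
Difference: 50.3 − 28.7 = 21.6.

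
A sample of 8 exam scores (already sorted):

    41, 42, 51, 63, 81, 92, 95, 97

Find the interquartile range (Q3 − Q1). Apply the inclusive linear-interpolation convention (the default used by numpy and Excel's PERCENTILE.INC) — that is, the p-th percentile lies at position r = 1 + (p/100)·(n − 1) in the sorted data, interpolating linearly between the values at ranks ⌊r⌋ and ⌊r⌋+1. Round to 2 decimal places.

n = 8.
P25: r = 2.75; ranks 2–3 are 42, 51; interpolating gives 48.75.
P75: r = 6.25; ranks 6–7 are 92, 95; interpolating gives 92.75.
Difference: 92.75 − 48.75 = 44.

44.00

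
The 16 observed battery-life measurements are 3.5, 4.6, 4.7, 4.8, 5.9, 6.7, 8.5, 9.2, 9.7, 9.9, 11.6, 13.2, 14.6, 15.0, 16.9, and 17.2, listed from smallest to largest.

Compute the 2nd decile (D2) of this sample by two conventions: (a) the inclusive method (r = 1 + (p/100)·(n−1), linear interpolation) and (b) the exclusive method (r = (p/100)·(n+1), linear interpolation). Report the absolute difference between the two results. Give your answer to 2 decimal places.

n = 16.
(a) r = 4 → value at rank 4 = 4.8.
(b) r = 3.4; between ranks 3 (4.7) and 4 (4.8): 4.74.
|4.8 − 4.74| = 0.06.

0.06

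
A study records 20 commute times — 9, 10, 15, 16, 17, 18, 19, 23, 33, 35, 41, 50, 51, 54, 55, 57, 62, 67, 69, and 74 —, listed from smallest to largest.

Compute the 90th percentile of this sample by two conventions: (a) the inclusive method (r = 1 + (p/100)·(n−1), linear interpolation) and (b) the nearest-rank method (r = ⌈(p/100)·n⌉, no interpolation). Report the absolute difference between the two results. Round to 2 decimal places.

0.20

n = 20.
(a) r = 18.1; between ranks 18 (67) and 19 (69): 67.2.
(b) the nearest-rank method: rank 18 → 67.
|67.2 − 67| = 0.2.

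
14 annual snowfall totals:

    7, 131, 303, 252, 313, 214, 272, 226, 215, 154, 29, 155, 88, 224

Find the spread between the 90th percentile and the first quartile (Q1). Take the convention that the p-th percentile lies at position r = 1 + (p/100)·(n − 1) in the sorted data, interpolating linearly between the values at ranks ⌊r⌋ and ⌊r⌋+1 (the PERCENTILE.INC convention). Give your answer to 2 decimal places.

Sorted: 7, 29, 88, 131, 154, 155, 214, 215, 224, 226, 252, 272, 303, 313.
n = 14.
P25: r = 4.25; ranks 4–5 are 131, 154; interpolating gives 136.75.
P90: r = 12.7; ranks 12–13 are 272, 303; interpolating gives 293.7.
Difference: 293.7 − 136.75 = 156.95.

156.95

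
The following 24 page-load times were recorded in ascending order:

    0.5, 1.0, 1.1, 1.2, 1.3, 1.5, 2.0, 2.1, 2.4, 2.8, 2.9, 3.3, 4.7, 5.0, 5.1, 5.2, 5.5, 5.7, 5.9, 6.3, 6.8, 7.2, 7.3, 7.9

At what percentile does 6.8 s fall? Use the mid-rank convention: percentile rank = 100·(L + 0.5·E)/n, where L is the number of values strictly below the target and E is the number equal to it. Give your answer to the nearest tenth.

Count below 6.8: L = 20; count equal: E = 1; n = 24.
Percentile rank = 100·(20 + 0.5·1)/24 = 100·20.5/24 = 85.42.

85.4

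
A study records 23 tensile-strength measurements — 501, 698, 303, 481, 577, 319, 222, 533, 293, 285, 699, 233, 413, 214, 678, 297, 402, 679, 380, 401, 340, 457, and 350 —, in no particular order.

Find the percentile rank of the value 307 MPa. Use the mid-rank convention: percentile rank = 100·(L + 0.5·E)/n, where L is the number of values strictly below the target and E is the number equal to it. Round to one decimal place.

Sorted: 214, 222, 233, 285, 293, 297, 303, 319, 340, 350, 380, 401, 402, 413, 457, 481, 501, 533, 577, 678, 679, 698, 699.
Count below 307: L = 7; count equal: E = 0; n = 23.
Percentile rank = 100·(7 + 0.5·0)/23 = 100·7/23 = 30.43.

30.4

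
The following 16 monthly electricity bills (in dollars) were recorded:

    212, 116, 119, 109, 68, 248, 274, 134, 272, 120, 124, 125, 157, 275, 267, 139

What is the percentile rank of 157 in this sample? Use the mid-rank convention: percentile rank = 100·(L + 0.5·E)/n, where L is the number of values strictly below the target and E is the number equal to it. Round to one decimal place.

Sorted: 68, 109, 116, 119, 120, 124, 125, 134, 139, 157, 212, 248, 267, 272, 274, 275.
Count below 157: L = 9; count equal: E = 1; n = 16.
Percentile rank = 100·(9 + 0.5·1)/16 = 100·9.5/16 = 59.38.

59.4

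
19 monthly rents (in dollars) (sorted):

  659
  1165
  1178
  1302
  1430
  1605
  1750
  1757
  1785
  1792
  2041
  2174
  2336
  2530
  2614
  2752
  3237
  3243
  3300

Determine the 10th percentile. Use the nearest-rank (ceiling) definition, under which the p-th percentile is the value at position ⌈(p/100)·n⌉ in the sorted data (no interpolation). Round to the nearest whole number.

1165

n = 19.
Position = ⌈10/100 · 19⌉ = ⌈1.9⌉ = 2.
The value at rank 2 is 1165.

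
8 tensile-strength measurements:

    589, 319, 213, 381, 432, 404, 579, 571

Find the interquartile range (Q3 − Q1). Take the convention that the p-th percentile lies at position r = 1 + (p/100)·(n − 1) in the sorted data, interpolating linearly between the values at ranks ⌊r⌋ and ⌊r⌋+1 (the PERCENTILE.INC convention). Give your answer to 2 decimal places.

Sorted: 213, 319, 381, 404, 432, 571, 579, 589.
n = 8.
P25: r = 2.75; ranks 2–3 are 319, 381; interpolating gives 365.5.
P75: r = 6.25; ranks 6–7 are 571, 579; interpolating gives 573.
Difference: 573 − 365.5 = 207.5.

207.50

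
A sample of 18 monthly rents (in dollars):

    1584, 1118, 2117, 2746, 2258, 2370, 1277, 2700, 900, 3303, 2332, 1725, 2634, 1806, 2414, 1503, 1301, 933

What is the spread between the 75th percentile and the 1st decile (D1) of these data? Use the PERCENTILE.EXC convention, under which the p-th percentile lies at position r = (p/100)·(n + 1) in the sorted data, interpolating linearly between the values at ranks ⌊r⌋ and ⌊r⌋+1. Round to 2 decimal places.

1539.30

Sorted: 900, 933, 1118, 1277, 1301, 1503, 1584, 1725, 1806, 2117, 2258, 2332, 2370, 2414, 2634, 2700, 2746, 3303.
n = 18.
P10: r = 1.9; ranks 1–2 are 900, 933; interpolating gives 929.7.
P75: r = 14.25; ranks 14–15 are 2414, 2634; interpolating gives 2469.
Difference: 2469 − 929.7 = 1539.3.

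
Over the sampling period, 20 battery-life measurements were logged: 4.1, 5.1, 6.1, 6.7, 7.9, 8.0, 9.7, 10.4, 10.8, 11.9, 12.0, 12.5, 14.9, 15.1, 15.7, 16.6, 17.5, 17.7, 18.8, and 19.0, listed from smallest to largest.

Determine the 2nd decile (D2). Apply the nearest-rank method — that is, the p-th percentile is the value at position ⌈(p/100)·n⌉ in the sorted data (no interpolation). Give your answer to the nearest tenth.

n = 20.
Position = ⌈20/100 · 20⌉ = ⌈4⌉ = 4.
The value at rank 4 is 6.7.

6.7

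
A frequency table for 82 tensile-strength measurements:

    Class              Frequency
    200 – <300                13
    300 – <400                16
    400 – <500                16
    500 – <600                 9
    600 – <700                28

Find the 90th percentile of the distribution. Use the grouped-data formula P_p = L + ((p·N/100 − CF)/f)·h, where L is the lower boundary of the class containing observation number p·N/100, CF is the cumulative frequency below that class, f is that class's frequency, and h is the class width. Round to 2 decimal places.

N = 82; target position k = 90/100 · 82 = 73.8.
Cumulative frequencies: 13, 29, 45, 54, 82.
Observation 73.8 falls in the class 600 – <700.
L = 600, CF = 54, f = 28, h = 100.
P90 = 600 + ((73.8 − 54)/28)·100 = 600 + 70.7143 = 670.714.

670.71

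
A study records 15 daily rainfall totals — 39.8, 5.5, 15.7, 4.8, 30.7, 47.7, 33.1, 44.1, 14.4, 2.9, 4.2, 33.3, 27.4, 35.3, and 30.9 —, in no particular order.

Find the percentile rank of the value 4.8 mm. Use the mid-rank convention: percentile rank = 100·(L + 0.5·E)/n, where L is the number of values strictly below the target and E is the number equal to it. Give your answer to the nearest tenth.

16.7

Sorted: 2.9, 4.2, 4.8, 5.5, 14.4, 15.7, 27.4, 30.7, 30.9, 33.1, 33.3, 35.3, 39.8, 44.1, 47.7.
Count below 4.8: L = 2; count equal: E = 1; n = 15.
Percentile rank = 100·(2 + 0.5·1)/15 = 100·2.5/15 = 16.67.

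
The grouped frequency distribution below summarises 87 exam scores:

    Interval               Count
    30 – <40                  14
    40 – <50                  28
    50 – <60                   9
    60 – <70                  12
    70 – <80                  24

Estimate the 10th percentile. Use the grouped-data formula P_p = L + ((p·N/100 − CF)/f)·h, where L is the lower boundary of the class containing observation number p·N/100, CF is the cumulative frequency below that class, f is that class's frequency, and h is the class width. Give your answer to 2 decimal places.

N = 87; target position k = 10/100 · 87 = 8.7.
Cumulative frequencies: 14, 42, 51, 63, 87.
Observation 8.7 falls in the class 30 – <40.
L = 30, CF = 0, f = 14, h = 10.
P10 = 30 + ((8.7 − 0)/14)·10 = 30 + 6.21429 = 36.2143.

36.21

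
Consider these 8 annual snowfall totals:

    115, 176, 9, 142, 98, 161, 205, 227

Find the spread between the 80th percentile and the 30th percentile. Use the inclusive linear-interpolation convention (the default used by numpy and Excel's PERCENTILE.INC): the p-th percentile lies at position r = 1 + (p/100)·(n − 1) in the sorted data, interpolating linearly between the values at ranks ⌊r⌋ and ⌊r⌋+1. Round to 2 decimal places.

Sorted: 9, 98, 115, 142, 161, 176, 205, 227.
n = 8.
P30: r = 3.1; ranks 3–4 are 115, 142; interpolating gives 117.7.
P80: r = 6.6; ranks 6–7 are 176, 205; interpolating gives 193.4.
Difference: 193.4 − 117.7 = 75.7.

75.70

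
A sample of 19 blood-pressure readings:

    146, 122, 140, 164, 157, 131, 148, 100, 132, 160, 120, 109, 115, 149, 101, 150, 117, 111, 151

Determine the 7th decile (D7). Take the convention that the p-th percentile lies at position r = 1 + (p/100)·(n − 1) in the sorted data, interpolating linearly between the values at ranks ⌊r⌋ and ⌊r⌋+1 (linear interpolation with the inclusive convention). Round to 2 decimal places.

Sorted: 100, 101, 109, 111, 115, 117, 120, 122, 131, 132, 140, 146, 148, 149, 150, 151, 157, 160, 164.
n = 19.
r = 1 + (70/100)·(19 − 1) = 1 + 12.6 = 13.6.
Rank 13 is 148 and rank 14 is 149.
Interpolate: 148 + 0.6·(149 − 148) = 148 + 0.6·1 = 148.6.

148.60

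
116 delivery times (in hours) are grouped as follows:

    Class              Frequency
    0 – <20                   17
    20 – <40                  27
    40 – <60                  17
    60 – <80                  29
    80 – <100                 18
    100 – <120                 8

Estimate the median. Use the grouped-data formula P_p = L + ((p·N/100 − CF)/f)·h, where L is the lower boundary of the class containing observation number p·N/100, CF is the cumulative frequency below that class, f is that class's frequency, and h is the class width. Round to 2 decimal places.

56.47

N = 116; target position k = 50/100 · 116 = 58.
Cumulative frequencies: 17, 44, 61, 90, 108, 116.
Observation 58 falls in the class 40 – <60.
L = 40, CF = 44, f = 17, h = 20.
P50 = 40 + ((58 − 44)/17)·20 = 40 + 16.4706 = 56.4706.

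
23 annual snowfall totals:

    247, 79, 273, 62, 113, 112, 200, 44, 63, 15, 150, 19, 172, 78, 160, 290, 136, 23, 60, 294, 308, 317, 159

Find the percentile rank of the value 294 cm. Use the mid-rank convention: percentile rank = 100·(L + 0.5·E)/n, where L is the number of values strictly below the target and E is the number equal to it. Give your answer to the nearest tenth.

Sorted: 15, 19, 23, 44, 60, 62, 63, 78, 79, 112, 113, 136, 150, 159, 160, 172, 200, 247, 273, 290, 294, 308, 317.
Count below 294: L = 20; count equal: E = 1; n = 23.
Percentile rank = 100·(20 + 0.5·1)/23 = 100·20.5/23 = 89.13.

89.1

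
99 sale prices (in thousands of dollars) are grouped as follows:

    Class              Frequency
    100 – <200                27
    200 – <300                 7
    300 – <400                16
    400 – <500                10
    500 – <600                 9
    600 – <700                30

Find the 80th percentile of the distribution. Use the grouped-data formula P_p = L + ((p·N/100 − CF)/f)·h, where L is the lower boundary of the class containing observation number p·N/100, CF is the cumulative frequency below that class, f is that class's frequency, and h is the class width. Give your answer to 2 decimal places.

N = 99; target position k = 80/100 · 99 = 79.2.
Cumulative frequencies: 27, 34, 50, 60, 69, 99.
Observation 79.2 falls in the class 600 – <700.
L = 600, CF = 69, f = 30, h = 100.
P80 = 600 + ((79.2 − 69)/30)·100 = 600 + 34 = 634.

634.00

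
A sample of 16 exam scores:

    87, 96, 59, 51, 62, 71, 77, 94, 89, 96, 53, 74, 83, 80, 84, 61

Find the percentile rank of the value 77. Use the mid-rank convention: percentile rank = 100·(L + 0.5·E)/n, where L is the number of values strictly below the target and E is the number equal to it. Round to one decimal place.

Sorted: 51, 53, 59, 61, 62, 71, 74, 77, 80, 83, 84, 87, 89, 94, 96, 96.
Count below 77: L = 7; count equal: E = 1; n = 16.
Percentile rank = 100·(7 + 0.5·1)/16 = 100·7.5/16 = 46.88.

46.9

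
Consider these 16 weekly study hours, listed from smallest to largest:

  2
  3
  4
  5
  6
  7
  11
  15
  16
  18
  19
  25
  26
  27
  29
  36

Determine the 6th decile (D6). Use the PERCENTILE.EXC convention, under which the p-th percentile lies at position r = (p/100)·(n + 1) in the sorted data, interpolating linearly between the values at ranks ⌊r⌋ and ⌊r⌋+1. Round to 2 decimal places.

18.20

n = 16.
r = (60/100)·(16 + 1) = 10.2.
Rank 10 is 18 and rank 11 is 19.
Interpolate: 18 + 0.2·(19 − 18) = 18 + 0.2·1 = 18.2.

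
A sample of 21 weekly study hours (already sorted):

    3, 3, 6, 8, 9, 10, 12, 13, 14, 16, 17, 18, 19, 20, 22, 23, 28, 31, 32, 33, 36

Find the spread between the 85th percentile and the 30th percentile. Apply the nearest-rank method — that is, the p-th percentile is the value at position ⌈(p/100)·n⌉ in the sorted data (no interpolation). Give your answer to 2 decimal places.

19.00

n = 21.
P30: rank ⌈30/100·21⌉ = 7 → 12.
P85: rank ⌈85/100·21⌉ = 18 → 31.
Difference: 31 − 12 = 19.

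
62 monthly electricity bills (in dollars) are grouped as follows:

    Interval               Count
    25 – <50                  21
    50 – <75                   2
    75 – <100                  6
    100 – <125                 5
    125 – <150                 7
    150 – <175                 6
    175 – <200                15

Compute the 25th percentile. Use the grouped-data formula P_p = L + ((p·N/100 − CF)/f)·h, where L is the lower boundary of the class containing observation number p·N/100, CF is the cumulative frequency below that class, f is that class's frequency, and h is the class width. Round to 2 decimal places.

43.45

N = 62; target position k = 25/100 · 62 = 15.5.
Cumulative frequencies: 21, 23, 29, 34, 41, 47, 62.
Observation 15.5 falls in the class 25 – <50.
L = 25, CF = 0, f = 21, h = 25.
P25 = 25 + ((15.5 − 0)/21)·25 = 25 + 18.4524 = 43.4524.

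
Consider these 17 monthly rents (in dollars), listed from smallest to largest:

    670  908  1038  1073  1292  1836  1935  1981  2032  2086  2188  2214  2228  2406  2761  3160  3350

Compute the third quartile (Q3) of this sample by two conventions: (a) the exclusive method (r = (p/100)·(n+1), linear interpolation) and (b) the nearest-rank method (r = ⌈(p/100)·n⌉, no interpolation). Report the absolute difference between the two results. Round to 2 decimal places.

89.00

n = 17.
(a) r = 13.5; between ranks 13 (2228) and 14 (2406): 2317.
(b) the nearest-rank method: rank 13 → 2228.
|2317 − 2228| = 89.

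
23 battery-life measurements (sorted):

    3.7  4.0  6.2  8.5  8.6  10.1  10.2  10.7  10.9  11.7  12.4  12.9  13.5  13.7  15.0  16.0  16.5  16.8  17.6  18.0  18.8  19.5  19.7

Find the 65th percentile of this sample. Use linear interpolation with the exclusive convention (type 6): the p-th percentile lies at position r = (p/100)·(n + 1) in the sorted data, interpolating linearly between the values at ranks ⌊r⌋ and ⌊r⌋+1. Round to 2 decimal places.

15.60

n = 23.
r = (65/100)·(23 + 1) = 15.6.
Rank 15 is 15.0 and rank 16 is 16.0.
Interpolate: 15.0 + 0.6·(16.0 − 15.0) = 15.0 + 0.6·1 = 15.6.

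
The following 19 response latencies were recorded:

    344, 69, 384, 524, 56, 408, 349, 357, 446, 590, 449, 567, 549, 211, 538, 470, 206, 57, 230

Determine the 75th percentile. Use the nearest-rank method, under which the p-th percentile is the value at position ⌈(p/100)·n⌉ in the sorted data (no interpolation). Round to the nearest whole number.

524

Sorted: 56, 57, 69, 206, 211, 230, 344, 349, 357, 384, 408, 446, 449, 470, 524, 538, 549, 567, 590.
n = 19.
Position = ⌈75/100 · 19⌉ = ⌈14.25⌉ = 15.
The value at rank 15 is 524.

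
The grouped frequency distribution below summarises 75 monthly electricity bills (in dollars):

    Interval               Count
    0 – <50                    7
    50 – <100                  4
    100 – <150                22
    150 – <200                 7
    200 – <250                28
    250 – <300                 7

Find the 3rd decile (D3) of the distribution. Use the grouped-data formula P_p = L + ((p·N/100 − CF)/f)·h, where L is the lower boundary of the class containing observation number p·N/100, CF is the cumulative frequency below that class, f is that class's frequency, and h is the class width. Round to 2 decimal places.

N = 75; target position k = 30/100 · 75 = 22.5.
Cumulative frequencies: 7, 11, 33, 40, 68, 75.
Observation 22.5 falls in the class 100 – <150.
L = 100, CF = 11, f = 22, h = 50.
P30 = 100 + ((22.5 − 11)/22)·50 = 100 + 26.1364 = 126.136.

126.14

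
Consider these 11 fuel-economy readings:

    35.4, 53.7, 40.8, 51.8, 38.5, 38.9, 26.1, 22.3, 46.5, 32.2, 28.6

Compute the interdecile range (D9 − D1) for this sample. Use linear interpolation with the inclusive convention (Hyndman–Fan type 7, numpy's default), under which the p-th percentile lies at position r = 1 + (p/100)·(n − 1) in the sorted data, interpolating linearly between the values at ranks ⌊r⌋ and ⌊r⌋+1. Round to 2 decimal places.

25.70

Sorted: 22.3, 26.1, 28.6, 32.2, 35.4, 38.5, 38.9, 40.8, 46.5, 51.8, 53.7.
n = 11.
P10: r = 2 (integer) → 26.1.
P90: r = 10 (integer) → 51.8.
Difference: 51.8 − 26.1 = 25.7.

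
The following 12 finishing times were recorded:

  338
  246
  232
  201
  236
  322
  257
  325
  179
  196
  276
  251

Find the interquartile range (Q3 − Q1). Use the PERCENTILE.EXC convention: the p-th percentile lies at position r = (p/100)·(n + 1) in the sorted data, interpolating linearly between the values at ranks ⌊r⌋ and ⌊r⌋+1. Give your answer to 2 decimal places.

Sorted: 179, 196, 201, 232, 236, 246, 251, 257, 276, 322, 325, 338.
n = 12.
P25: r = 3.25; ranks 3–4 are 201, 232; interpolating gives 208.75.
P75: r = 9.75; ranks 9–10 are 276, 322; interpolating gives 310.5.
Difference: 310.5 − 208.75 = 101.75.

101.75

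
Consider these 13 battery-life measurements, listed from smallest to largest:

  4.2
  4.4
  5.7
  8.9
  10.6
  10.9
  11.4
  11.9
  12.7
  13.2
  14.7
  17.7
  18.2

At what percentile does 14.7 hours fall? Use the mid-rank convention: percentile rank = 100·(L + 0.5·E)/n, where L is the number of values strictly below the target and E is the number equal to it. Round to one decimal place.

80.8

Count below 14.7: L = 10; count equal: E = 1; n = 13.
Percentile rank = 100·(10 + 0.5·1)/13 = 100·10.5/13 = 80.77.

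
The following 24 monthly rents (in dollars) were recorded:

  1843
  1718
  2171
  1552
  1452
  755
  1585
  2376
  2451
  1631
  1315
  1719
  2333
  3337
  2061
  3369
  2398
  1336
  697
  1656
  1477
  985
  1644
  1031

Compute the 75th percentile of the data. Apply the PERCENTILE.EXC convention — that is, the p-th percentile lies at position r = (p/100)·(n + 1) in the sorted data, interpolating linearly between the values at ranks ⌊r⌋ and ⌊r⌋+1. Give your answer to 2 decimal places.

2292.50

Sorted: 697, 755, 985, 1031, 1315, 1336, 1452, 1477, 1552, 1585, 1631, 1644, 1656, 1718, 1719, 1843, 2061, 2171, 2333, 2376, 2398, 2451, 3337, 3369.
n = 24.
r = (75/100)·(24 + 1) = 18.75.
Rank 18 is 2171 and rank 19 is 2333.
Interpolate: 2171 + 0.75·(2333 − 2171) = 2171 + 0.75·162 = 2292.5.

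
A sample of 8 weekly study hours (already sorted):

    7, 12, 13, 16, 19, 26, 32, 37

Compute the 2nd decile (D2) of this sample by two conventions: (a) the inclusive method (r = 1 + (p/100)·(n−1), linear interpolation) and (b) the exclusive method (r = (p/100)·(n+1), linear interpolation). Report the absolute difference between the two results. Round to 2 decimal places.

1.40

n = 8.
(a) r = 2.4; between ranks 2 (12) and 3 (13): 12.4.
(b) r = 1.8; between ranks 1 (7) and 2 (12): 11.
|12.4 − 11| = 1.4.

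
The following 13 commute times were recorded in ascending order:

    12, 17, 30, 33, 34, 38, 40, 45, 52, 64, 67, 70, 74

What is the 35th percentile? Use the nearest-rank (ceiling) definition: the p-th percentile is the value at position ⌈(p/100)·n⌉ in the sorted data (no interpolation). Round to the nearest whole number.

n = 13.
Position = ⌈35/100 · 13⌉ = ⌈4.55⌉ = 5.
The value at rank 5 is 34.

34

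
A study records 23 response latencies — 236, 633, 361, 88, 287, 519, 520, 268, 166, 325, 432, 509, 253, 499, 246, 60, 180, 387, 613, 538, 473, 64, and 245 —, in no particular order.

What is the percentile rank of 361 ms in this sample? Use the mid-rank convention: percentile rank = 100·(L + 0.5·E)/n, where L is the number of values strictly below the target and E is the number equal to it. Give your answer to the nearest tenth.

Sorted: 60, 64, 88, 166, 180, 236, 245, 246, 253, 268, 287, 325, 361, 387, 432, 473, 499, 509, 519, 520, 538, 613, 633.
Count below 361: L = 12; count equal: E = 1; n = 23.
Percentile rank = 100·(12 + 0.5·1)/23 = 100·12.5/23 = 54.35.

54.3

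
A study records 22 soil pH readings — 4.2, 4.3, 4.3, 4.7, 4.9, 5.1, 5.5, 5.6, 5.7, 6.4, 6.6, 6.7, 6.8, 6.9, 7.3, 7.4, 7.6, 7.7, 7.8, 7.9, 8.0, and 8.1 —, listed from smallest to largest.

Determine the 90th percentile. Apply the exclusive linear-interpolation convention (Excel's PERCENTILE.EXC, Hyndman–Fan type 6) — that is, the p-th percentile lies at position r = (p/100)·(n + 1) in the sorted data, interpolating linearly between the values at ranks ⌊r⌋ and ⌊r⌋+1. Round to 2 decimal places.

n = 22.
r = (90/100)·(22 + 1) = 20.7.
Rank 20 is 7.9 and rank 21 is 8.0.
Interpolate: 7.9 + 0.7·(8.0 − 7.9) = 7.9 + 0.7·0.1 = 7.97.

7.97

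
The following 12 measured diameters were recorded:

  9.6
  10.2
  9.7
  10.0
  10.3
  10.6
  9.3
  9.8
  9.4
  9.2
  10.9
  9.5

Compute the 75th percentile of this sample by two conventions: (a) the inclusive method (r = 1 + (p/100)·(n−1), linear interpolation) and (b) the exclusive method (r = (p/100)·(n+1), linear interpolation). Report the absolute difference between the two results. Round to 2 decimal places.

Sorted: 9.2, 9.3, 9.4, 9.5, 9.6, 9.7, 9.8, 10.0, 10.2, 10.3, 10.6, 10.9.
n = 12.
(a) r = 9.25; between ranks 9 (10.2) and 10 (10.3): 10.225.
(b) r = 9.75; between ranks 9 (10.2) and 10 (10.3): 10.275.
|10.225 − 10.275| = 0.05.

0.05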